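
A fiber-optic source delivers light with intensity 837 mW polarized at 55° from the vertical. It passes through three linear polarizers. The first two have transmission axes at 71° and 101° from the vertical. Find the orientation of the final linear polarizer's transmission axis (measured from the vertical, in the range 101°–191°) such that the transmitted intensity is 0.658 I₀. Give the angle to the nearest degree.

I₁ = I₀ cos²(71° − 55°) = I₀ cos²(16°) = 0.924 I₀.
I₂ = I₁ cos²(101° − 71°) = 0.924 I₀ · cos²(30°) = 0.693 I₀.
Need I₃/I₀ = 0.658, so cos²(θ − 101°) = 0.658 / 0.693 = 0.9495.
θ − 101° = arccos(√0.9495) = 13.0°, giving θ ≈ 101 + 13.0 = 114.0°.

θ ≈ 114°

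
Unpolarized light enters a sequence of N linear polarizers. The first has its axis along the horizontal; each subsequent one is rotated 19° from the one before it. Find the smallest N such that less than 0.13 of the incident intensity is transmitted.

N = 14

First polarizer halves the unpolarized light: factor 1/2.
Each further stage multiplies by cos²(19°) = 0.894.
After N polarizers: T = 0.5·0.894^(N−1). Require T < 0.13 ⇒ N−1 > ln(0.13/0.5)/ln(0.894) = 12.02, so N−1 ≥ 13 and N = 14.
Check: N=14 gives T = 0.1165 < 0.13; N=13 gives T = 0.1303.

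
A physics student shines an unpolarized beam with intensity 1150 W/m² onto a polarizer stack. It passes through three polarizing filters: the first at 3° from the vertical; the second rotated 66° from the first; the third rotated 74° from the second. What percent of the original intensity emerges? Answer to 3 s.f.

Unpolarized light through the first polarizer → I₁ = 1150 W/m²/2 = 575 W/m², polarized at 3°.
I₂ = I₁ · cos²(66°) = 575 · 0.1654 = 95.12 W/m².
I₃ = I₂ · cos²(74°) = 95.12 · 0.07598 = 7.227 W/m².
That is 0.6285% of the incident intensity.

≈ 0.628%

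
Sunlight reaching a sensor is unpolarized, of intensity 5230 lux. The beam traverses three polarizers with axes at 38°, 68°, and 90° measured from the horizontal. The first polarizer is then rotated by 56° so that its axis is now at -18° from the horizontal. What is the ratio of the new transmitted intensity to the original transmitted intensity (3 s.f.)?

I_new/I_old ≈ 0.00649

Before rotation:
Unpolarized light through the first polarizer → I₁ = ½ I₀, now polarized at 38°.
I₂ = I₁ cos²(68° − 38°) = 0.5 I₀ · cos²(30°) = 0.375 I₀.
I₃ = I₂ cos²(90° − 68°) = 0.375 I₀ · cos²(22°) = 0.3224 I₀.
After rotation:
Unpolarized light through the first polarizer → I₁ = ½ I₀, now polarized at -18°.
I₂ = I₁ cos²(68° + 18°) = 0.5 I₀ · cos²(86°) = 0.002433 I₀.
I₃ = I₂ cos²(90° − 68°) = 0.002433 I₀ · cos²(22°) = 0.002092 I₀.
Ratio = 0.002092 / 0.3224 = 0.006488.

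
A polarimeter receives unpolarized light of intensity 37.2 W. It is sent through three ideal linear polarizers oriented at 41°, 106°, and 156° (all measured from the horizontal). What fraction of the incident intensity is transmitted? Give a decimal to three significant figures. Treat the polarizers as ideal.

I/I₀ ≈ 0.0369

Unpolarized light through the first polarizer → I₁ = 37.2 W/2 = 18.6 W, polarized at 41°.
I₂ = I₁ · cos²(65°) = 18.6 · 0.1786 = 3.322 W.
I₃ = I₂ · cos²(50°) = 3.322 · 0.4132 = 1.373 W.
Transmitted fraction = 0.0369.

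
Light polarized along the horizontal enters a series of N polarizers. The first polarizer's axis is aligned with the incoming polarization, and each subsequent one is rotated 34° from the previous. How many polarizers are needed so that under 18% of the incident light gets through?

First polarizer is aligned with the polarization: full transmission.
Each further stage multiplies by cos²(34°) = 0.6873.
After N polarizers: T = 0.6873^(N−1). Require T < 0.18 ⇒ N−1 > ln(0.18)/ln(0.6873) = 4.57, so N−1 ≥ 5 and N = 6.
Check: N=6 gives T = 0.1534 < 0.18; N=5 gives T = 0.2231.

N = 6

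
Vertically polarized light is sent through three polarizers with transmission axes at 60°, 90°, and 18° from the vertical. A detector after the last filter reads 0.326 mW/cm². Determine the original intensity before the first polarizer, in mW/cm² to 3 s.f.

I₀ ≈ 18.2 mW/cm²

I₁ = I₀ cos²(60° − 0°) = I₀ cos²(60°) = 0.25 I₀.
I₂ = I₁ cos²(90° − 60°) = 0.25 I₀ · cos²(30°) = 0.1875 I₀.
I₃ = I₂ cos²(18° − 90°) = 0.1875 I₀ · cos²(72°) = 0.0179 I₀.
So 0.326 mW/cm² = 0.0179 I₀, giving I₀ = 0.326/0.0179 = 18.21 mW/cm².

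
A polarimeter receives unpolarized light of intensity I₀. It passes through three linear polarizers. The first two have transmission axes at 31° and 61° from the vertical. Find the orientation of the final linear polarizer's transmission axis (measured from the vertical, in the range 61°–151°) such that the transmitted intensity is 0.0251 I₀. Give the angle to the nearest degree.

θ ≈ 136°

Unpolarized light through the first polarizer → I₁ = ½ I₀, now polarized at 31°.
I₂ = I₁ cos²(61° − 31°) = 0.5 I₀ · cos²(30°) = 0.375 I₀.
Need I₃/I₀ = 0.0251, so cos²(θ − 61°) = 0.0251 / 0.375 = 0.06693.
θ − 61° = arccos(√0.06693) = 75.0°, giving θ ≈ 61 + 75.0 = 136.0°.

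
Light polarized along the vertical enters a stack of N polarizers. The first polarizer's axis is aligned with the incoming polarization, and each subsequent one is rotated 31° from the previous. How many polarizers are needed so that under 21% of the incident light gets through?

N = 7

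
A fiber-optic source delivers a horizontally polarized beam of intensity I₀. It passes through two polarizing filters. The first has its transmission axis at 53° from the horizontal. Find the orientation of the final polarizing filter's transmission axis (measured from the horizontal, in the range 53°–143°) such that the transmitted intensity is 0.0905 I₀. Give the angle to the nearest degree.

θ ≈ 113°

By Malus's law, I₁ = I₀ cos²(53° − 0°) = I₀ cos²(53°) = 0.3622 I₀.
Need I₂/I₀ = 0.0905, so cos²(θ − 53°) = 0.0905 / 0.3622 = 0.2499.
θ − 53° = arccos(√0.2499) = 60.0°, giving θ ≈ 53 + 60.0 = 113.0°.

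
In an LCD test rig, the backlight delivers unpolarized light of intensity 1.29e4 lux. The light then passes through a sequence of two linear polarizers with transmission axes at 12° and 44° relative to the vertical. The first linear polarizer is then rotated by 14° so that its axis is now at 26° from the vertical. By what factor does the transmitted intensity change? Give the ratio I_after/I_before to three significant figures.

I_new/I_old ≈ 1.26

Before rotation:
Unpolarized light through the first polarizer → I₁ = ½ I₀, now polarized at 12°.
I₂ = I₁ cos²(44° − 12°) = 0.5 I₀ · cos²(32°) = 0.3596 I₀.
After rotation:
Unpolarized light through the first polarizer → I₁ = ½ I₀, now polarized at 26°.
I₂ = I₁ cos²(44° − 26°) = 0.5 I₀ · cos²(18°) = 0.4523 I₀.
Ratio = 0.4523 / 0.3596 = 1.258.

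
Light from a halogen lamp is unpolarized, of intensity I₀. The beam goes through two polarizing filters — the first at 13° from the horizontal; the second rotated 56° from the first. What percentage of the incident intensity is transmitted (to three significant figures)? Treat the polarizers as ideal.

≈ 15.6%

Unpolarized light through the first polarizer → I₁ = ½ I₀, now polarized at 13°.
I₂ = I₁ cos²(56°) = 0.5 · 0.3127 I₀ = 0.1563 I₀.
That is 15.63% of the incident intensity.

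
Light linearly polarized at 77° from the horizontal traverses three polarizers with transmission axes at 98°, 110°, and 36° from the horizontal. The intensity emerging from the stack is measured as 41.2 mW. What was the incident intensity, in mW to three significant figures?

I₁ = I₀ cos²(98° − 77°) = I₀ cos²(21°) = 0.8716 I₀.
I₂ = I₁ cos²(110° − 98°) = 0.8716 I₀ · cos²(12°) = 0.8339 I₀.
I₃ = I₂ cos²(36° − 110°) = 0.8339 I₀ · cos²(74°) = 0.06336 I₀.
So 41.2 mW = 0.06336 I₀, giving I₀ = 41.2/0.06336 = 650.3 mW.

I₀ ≈ 650 mW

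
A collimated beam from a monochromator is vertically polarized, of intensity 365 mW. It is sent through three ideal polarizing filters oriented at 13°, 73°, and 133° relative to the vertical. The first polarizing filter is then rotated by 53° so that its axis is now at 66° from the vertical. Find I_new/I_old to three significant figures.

Before rotation:
By Malus's law, I₁ = I₀ cos²(13° − 0°) = I₀ cos²(13°) = 0.9494 I₀.
I₂ = I₁ cos²(73° − 13°) = 0.9494 I₀ · cos²(60°) = 0.2373 I₀.
I₃ = I₂ cos²(133° − 73°) = 0.2373 I₀ · cos²(60°) = 0.05934 I₀.
After rotation:
I₁ = I₀ cos²(66° − 0°) = I₀ cos²(66°) = 0.1654 I₀.
I₂ = I₁ cos²(73° − 66°) = 0.1654 I₀ · cos²(7°) = 0.163 I₀.
I₃ = I₂ cos²(133° − 73°) = 0.163 I₀ · cos²(60°) = 0.04074 I₀.
Ratio = 0.04074 / 0.05934 = 0.6867.

I_new/I_old ≈ 0.687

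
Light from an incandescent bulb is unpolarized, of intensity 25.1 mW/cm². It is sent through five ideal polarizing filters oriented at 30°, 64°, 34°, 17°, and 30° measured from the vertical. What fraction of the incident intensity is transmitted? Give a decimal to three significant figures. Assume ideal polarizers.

Unpolarized light through the first polarizer → I₁ = 25.1 mW/cm²/2 = 12.55 mW/cm², polarized at 30°.
I₂ = I₁ · cos²(34°) = 12.55 · 0.6873 = 8.626 mW/cm².
I₃ = I₂ · cos²(30°) = 8.626 · 0.75 = 6.469 mW/cm².
I₄ = I₃ · cos²(17°) = 6.469 · 0.9145 = 5.916 mW/cm².
I₅ = I₄ · cos²(13°) = 5.916 · 0.9494 = 5.617 mW/cm².
Transmitted fraction = 0.2238.

I/I₀ ≈ 0.224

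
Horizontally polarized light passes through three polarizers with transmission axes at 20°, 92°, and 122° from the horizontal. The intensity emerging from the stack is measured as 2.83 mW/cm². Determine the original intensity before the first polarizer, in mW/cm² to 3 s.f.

By Malus's law, I₁ = I₀ cos²(20° − 0°) = I₀ cos²(20°) = 0.883 I₀.
I₂ = I₁ cos²(92° − 20°) = 0.883 I₀ · cos²(72°) = 0.08432 I₀.
I₃ = I₂ cos²(122° − 92°) = 0.08432 I₀ · cos²(30°) = 0.06324 I₀.
So 2.83 mW/cm² = 0.06324 I₀, giving I₀ = 2.83/0.06324 = 44.75 mW/cm².

I₀ ≈ 44.7 mW/cm²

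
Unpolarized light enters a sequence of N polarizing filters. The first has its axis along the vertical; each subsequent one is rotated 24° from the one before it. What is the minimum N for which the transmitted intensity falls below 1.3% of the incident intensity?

First polarizer halves the unpolarized light: factor 1/2.
Each further stage multiplies by cos²(24°) = 0.8346.
After N polarizers: T = 0.5·0.8346^(N−1). Require T < 0.013 ⇒ N−1 > ln(0.013/0.5)/ln(0.8346) = 20.18, so N−1 ≥ 21 and N = 22.
Check: N=22 gives T = 0.01121 < 0.013; N=21 gives T = 0.01343.

N = 22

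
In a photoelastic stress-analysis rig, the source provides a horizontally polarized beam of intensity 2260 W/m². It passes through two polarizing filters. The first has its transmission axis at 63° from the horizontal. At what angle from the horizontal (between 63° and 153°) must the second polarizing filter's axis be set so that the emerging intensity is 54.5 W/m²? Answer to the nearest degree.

I₁ = I₀ cos²(63° − 0°) = I₀ cos²(63°) = 0.2061 I₀.
Target fraction: 54.5 / 2260 W/m² = 0.02412 of I₀.
Need I₂/I₀ = 0.02412, so cos²(θ − 63°) = 0.02412 / 0.2061 = 0.117.
θ − 63° = arccos(√0.117) = 70.0°, giving θ ≈ 63 + 70.0 = 133.0°.

θ ≈ 133°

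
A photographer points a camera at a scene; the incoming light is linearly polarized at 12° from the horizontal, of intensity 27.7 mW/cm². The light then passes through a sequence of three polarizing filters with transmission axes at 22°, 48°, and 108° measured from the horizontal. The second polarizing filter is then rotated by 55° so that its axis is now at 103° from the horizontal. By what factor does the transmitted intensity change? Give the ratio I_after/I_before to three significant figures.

I_new/I_old ≈ 0.120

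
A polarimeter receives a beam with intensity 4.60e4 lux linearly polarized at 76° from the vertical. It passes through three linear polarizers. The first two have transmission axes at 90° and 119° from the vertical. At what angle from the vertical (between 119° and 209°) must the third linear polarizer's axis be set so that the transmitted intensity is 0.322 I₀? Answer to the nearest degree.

θ ≈ 167°

I₁ = I₀ cos²(90° − 76°) = I₀ cos²(14°) = 0.9415 I₀.
I₂ = I₁ cos²(119° − 90°) = 0.9415 I₀ · cos²(29°) = 0.7202 I₀.
Need I₃/I₀ = 0.322, so cos²(θ − 119°) = 0.322 / 0.7202 = 0.4471.
θ − 119° = arccos(√0.4471) = 48.0°, giving θ ≈ 119 + 48.0 = 167.0°.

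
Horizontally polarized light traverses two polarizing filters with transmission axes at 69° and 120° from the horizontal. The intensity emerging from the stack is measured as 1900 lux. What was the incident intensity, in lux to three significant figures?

I₀ ≈ 3.74e4 lux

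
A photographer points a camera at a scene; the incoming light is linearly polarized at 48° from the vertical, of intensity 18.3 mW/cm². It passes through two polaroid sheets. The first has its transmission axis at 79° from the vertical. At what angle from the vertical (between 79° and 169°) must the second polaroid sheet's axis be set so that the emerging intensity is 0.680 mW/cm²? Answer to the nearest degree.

By Malus's law, I₁ = I₀ cos²(79° − 48°) = I₀ cos²(31°) = 0.7347 I₀.
Target fraction: 0.680 / 18.3 mW/cm² = 0.03716 of I₀.
Need I₂/I₀ = 0.03716, so cos²(θ − 79°) = 0.03716 / 0.7347 = 0.05057.
θ − 79° = arccos(√0.05057) = 77.0°, giving θ ≈ 79 + 77.0 = 156.0°.

θ ≈ 156°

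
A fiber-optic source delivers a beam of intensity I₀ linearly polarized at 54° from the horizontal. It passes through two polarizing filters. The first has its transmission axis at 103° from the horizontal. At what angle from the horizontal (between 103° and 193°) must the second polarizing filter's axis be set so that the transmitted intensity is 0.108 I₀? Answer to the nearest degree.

I₁ = I₀ cos²(103° − 54°) = I₀ cos²(49°) = 0.4304 I₀.
Need I₂/I₀ = 0.108, so cos²(θ − 103°) = 0.108 / 0.4304 = 0.2509.
θ − 103° = arccos(√0.2509) = 59.9°, giving θ ≈ 103 + 59.9 = 162.9°.

θ ≈ 163°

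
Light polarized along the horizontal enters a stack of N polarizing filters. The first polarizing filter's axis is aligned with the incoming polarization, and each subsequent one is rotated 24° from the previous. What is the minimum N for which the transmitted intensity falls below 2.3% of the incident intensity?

N = 22

First polarizer is aligned with the polarization: full transmission.
Each further stage multiplies by cos²(24°) = 0.8346.
After N polarizers: T = 0.8346^(N−1). Require T < 0.023 ⇒ N−1 > ln(0.023)/ln(0.8346) = 20.86, so N−1 ≥ 21 and N = 22.
Check: N=22 gives T = 0.02242 < 0.023; N=21 gives T = 0.02687.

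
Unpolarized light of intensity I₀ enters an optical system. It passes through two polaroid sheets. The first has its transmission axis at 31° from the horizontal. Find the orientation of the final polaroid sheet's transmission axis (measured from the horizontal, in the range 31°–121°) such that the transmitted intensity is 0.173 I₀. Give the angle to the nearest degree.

Unpolarized light through the first polarizer → I₁ = ½ I₀, now polarized at 31°.
Need I₂/I₀ = 0.173, so cos²(θ − 31°) = 0.173 / 0.5 = 0.346.
θ − 31° = arccos(√0.346) = 54.0°, giving θ ≈ 31 + 54.0 = 85.0°.

θ ≈ 85°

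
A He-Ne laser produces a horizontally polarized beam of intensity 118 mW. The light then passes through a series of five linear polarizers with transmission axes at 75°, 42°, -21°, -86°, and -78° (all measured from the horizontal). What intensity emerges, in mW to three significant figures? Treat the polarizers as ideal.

I₁ = 118 mW · cos²(75°) = 7.905 mW.
I₂ = I₁ · cos²(33°) = 7.905 · 0.7034 = 5.56 mW.
I₃ = I₂ · cos²(63°) = 5.56 · 0.2061 = 1.146 mW.
I₄ = I₃ · cos²(65°) = 1.146 · 0.1786 = 0.2047 mW.
I₅ = I₄ · cos²(8°) = 0.2047 · 0.9806 = 0.2007 mW.

I ≈ 0.201 mW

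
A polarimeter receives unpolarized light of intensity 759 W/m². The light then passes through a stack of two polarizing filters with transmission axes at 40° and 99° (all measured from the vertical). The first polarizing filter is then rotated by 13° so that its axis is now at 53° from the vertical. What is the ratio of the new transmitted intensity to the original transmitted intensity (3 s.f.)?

Before rotation:
Unpolarized light through the first polarizer → I₁ = ½ I₀, now polarized at 40°.
I₂ = I₁ cos²(99° − 40°) = 0.5 I₀ · cos²(59°) = 0.1326 I₀.
After rotation:
Unpolarized light through the first polarizer → I₁ = ½ I₀, now polarized at 53°.
I₂ = I₁ cos²(99° − 53°) = 0.5 I₀ · cos²(46°) = 0.2413 I₀.
Ratio = 0.2413 / 0.1326 = 1.819.

I_new/I_old ≈ 1.82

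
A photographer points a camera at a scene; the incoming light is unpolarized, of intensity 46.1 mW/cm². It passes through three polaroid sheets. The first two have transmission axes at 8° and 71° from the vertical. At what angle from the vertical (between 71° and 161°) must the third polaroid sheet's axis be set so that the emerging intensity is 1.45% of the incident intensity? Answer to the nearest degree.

Unpolarized light through the first polarizer → I₁ = ½ I₀, now polarized at 8°.
I₂ = I₁ cos²(71° − 8°) = 0.5 I₀ · cos²(63°) = 0.1031 I₀.
Need I₃/I₀ = 0.0145, so cos²(θ − 71°) = 0.0145 / 0.1031 = 0.1407.
θ − 71° = arccos(√0.1407) = 68.0°, giving θ ≈ 71 + 68.0 = 139.0°.

θ ≈ 139°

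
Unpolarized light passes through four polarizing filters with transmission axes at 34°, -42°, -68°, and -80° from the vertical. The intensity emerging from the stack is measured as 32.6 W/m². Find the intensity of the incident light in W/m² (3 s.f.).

Unpolarized light through the first polarizer → I₁ = ½ I₀, now polarized at 34°.
I₂ = I₁ cos²(-42° − 34°) = 0.5 I₀ · cos²(76°) = 0.02926 I₀.
I₃ = I₂ cos²(-68° + 42°) = 0.02926 I₀ · cos²(26°) = 0.02364 I₀.
I₄ = I₃ cos²(-80° + 68°) = 0.02364 I₀ · cos²(12°) = 0.02262 I₀.
So 32.6 W/m² = 0.02262 I₀, giving I₀ = 32.6/0.02262 = 1441 W/m².

I₀ ≈ 1440 W/m²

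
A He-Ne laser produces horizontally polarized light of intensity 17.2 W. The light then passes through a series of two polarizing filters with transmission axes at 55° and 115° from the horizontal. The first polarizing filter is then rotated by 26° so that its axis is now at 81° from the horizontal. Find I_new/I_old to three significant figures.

I_new/I_old ≈ 0.204

Before rotation:
I₁ = I₀ cos²(55° − 0°) = I₀ cos²(55°) = 0.329 I₀.
I₂ = I₁ cos²(115° − 55°) = 0.329 I₀ · cos²(60°) = 0.08225 I₀.
After rotation:
I₁ = I₀ cos²(81° − 0°) = I₀ cos²(81°) = 0.02447 I₀.
I₂ = I₁ cos²(115° − 81°) = 0.02447 I₀ · cos²(34°) = 0.01682 I₀.
Ratio = 0.01682 / 0.08225 = 0.2045.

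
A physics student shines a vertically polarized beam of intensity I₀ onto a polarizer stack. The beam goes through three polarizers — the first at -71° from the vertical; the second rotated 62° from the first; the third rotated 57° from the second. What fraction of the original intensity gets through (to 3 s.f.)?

I₁ = I₀ cos²(-71° − 0°) = I₀ cos²(71°) = 0.106 I₀.
I₂ = I₁ cos²(62°) = 0.106 · 0.2204 I₀ = 0.02336 I₀.
I₃ = I₂ cos²(57°) = 0.02336 · 0.2966 I₀ = 0.00693 I₀.
Transmitted fraction = 0.00693.

≈ 0.00693 I₀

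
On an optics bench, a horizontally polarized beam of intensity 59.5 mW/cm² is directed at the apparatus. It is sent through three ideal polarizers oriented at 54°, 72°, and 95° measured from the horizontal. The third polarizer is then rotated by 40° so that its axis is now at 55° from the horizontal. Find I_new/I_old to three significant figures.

Before rotation:
By Malus's law, I₁ = I₀ cos²(54° − 0°) = I₀ cos²(54°) = 0.3455 I₀.
I₂ = I₁ cos²(72° − 54°) = 0.3455 I₀ · cos²(18°) = 0.3125 I₀.
I₃ = I₂ cos²(95° − 72°) = 0.3125 I₀ · cos²(23°) = 0.2648 I₀.
After rotation:
I₁ = I₀ cos²(54° − 0°) = I₀ cos²(54°) = 0.3455 I₀.
I₂ = I₁ cos²(72° − 54°) = 0.3455 I₀ · cos²(18°) = 0.3125 I₀.
I₃ = I₂ cos²(55° − 72°) = 0.3125 I₀ · cos²(17°) = 0.2858 I₀.
Ratio = 0.2858 / 0.2648 = 1.079.

I_new/I_old ≈ 1.08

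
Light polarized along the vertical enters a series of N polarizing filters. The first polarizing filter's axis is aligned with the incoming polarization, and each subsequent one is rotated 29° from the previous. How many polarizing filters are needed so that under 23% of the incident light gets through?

First polarizer is aligned with the polarization: full transmission.
Each further stage multiplies by cos²(29°) = 0.765.
After N polarizers: T = 0.765^(N−1). Require T < 0.23 ⇒ N−1 > ln(0.23)/ln(0.765) = 5.49, so N−1 ≥ 6 and N = 7.
Check: N=7 gives T = 0.2004 < 0.23; N=6 gives T = 0.2619.

N = 7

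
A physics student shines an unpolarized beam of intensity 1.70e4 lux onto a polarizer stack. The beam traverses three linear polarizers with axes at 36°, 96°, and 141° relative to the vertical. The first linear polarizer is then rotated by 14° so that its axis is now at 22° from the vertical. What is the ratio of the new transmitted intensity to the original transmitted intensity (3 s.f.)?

Before rotation:
Unpolarized light through the first polarizer → I₁ = ½ I₀, now polarized at 36°.
I₂ = I₁ cos²(96° − 36°) = 0.5 I₀ · cos²(60°) = 0.125 I₀.
I₃ = I₂ cos²(141° − 96°) = 0.125 I₀ · cos²(45°) = 0.0625 I₀.
After rotation:
Unpolarized light through the first polarizer → I₁ = ½ I₀, now polarized at 22°.
I₂ = I₁ cos²(96° − 22°) = 0.5 I₀ · cos²(74°) = 0.03799 I₀.
I₃ = I₂ cos²(141° − 96°) = 0.03799 I₀ · cos²(45°) = 0.01899 I₀.
Ratio = 0.01899 / 0.0625 = 0.3039.

I_new/I_old ≈ 0.304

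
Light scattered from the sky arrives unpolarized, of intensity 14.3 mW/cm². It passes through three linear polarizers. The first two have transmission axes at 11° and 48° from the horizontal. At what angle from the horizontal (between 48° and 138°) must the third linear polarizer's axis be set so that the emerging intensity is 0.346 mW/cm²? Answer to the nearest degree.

θ ≈ 122°

Unpolarized light through the first polarizer → I₁ = ½ I₀, now polarized at 11°.
I₂ = I₁ cos²(48° − 11°) = 0.5 I₀ · cos²(37°) = 0.3189 I₀.
Target fraction: 0.346 / 14.3 mW/cm² = 0.0242 of I₀.
Need I₃/I₀ = 0.0242, so cos²(θ − 48°) = 0.0242 / 0.3189 = 0.07587.
θ − 48° = arccos(√0.07587) = 74.0°, giving θ ≈ 48 + 74.0 = 122.0°.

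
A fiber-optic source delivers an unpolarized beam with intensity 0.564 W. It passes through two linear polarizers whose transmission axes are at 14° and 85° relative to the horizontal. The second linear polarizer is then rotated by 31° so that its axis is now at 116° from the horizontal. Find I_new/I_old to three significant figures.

Before rotation:
Unpolarized light through the first polarizer → I₁ = ½ I₀, now polarized at 14°.
I₂ = I₁ cos²(85° − 14°) = 0.5 I₀ · cos²(71°) = 0.053 I₀.
After rotation:
Unpolarized light through the first polarizer → I₁ = ½ I₀, now polarized at 14°.
Angle between axes 1 and 2: 78°. I₂ = 0.5 I₀ · cos²(78°) = 0.02161 I₀.
Ratio = 0.02161 / 0.053 = 0.4078.

I_new/I_old ≈ 0.408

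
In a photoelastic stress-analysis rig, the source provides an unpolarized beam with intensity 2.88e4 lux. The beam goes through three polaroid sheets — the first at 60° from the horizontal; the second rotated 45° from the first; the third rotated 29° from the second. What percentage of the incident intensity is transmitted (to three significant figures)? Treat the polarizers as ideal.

≈ 19.1%

Unpolarized light through the first polarizer → I₁ = 2.88e4 lux/2 = 1.44e+04 lux, polarized at 60°.
I₂ = I₁ · cos²(45°) = 1.44e+04 · 0.5 = 7200 lux.
I₃ = I₂ · cos²(29°) = 7200 · 0.765 = 5508 lux.
That is 19.12% of the incident intensity.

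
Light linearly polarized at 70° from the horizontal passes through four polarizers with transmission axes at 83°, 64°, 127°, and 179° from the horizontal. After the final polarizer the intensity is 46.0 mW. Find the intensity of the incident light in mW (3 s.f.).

I₀ ≈ 694 mW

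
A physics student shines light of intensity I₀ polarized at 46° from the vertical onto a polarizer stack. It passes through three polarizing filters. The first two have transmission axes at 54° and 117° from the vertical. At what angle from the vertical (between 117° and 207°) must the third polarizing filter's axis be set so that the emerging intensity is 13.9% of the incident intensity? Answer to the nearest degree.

I₁ = I₀ cos²(54° − 46°) = I₀ cos²(8°) = 0.9806 I₀.
I₂ = I₁ cos²(117° − 54°) = 0.9806 I₀ · cos²(63°) = 0.2021 I₀.
Need I₃/I₀ = 0.139, so cos²(θ − 117°) = 0.139 / 0.2021 = 0.6877.
θ − 117° = arccos(√0.6877) = 34.0°, giving θ ≈ 117 + 34.0 = 151.0°.

θ ≈ 151°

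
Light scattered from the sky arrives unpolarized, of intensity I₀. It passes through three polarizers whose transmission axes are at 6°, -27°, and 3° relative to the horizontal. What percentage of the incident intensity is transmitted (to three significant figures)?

≈ 26.4%

Unpolarized light through the first polarizer → I₁ = ½ I₀, now polarized at 6°.
I₂ = I₁ cos²(-27° − 6°) = 0.5 I₀ · cos²(33°) = 0.3517 I₀.
I₃ = I₂ cos²(3° + 27°) = 0.3517 I₀ · cos²(30°) = 0.2638 I₀.
That is 26.38% of the incident intensity.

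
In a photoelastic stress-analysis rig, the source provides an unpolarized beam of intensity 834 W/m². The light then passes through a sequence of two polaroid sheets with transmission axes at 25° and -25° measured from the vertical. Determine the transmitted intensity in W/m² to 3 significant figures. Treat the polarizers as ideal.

I ≈ 172 W/m²

Unpolarized light through the first polarizer → I₁ = 834 W/m²/2 = 417 W/m², polarized at 25°.
I₂ = I₁ · cos²(50°) = 417 · 0.4132 = 172.3 W/m².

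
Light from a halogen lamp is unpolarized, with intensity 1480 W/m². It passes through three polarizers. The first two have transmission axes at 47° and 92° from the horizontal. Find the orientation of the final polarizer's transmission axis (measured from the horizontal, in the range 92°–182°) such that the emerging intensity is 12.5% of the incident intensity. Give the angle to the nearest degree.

θ ≈ 137°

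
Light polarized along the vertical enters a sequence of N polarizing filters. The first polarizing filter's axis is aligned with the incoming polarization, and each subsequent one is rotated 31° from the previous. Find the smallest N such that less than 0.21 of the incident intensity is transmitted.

N = 7

First polarizer is aligned with the polarization: full transmission.
Each further stage multiplies by cos²(31°) = 0.7347.
After N polarizers: T = 0.7347^(N−1). Require T < 0.21 ⇒ N−1 > ln(0.21)/ln(0.7347) = 5.06, so N−1 ≥ 6 and N = 7.
Check: N=7 gives T = 0.1573 < 0.21; N=6 gives T = 0.2141.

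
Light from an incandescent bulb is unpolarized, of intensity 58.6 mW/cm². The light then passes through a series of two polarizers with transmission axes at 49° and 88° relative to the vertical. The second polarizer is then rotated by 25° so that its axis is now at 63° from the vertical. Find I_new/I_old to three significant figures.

Before rotation:
Unpolarized light through the first polarizer → I₁ = ½ I₀, now polarized at 49°.
I₂ = I₁ cos²(88° − 49°) = 0.5 I₀ · cos²(39°) = 0.302 I₀.
After rotation:
Unpolarized light through the first polarizer → I₁ = ½ I₀, now polarized at 49°.
I₂ = I₁ cos²(63° − 49°) = 0.5 I₀ · cos²(14°) = 0.4707 I₀.
Ratio = 0.4707 / 0.302 = 1.559.

I_new/I_old ≈ 1.56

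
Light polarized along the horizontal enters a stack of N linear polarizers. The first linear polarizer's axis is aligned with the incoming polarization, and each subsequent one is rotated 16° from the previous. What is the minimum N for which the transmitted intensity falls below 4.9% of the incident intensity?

N = 40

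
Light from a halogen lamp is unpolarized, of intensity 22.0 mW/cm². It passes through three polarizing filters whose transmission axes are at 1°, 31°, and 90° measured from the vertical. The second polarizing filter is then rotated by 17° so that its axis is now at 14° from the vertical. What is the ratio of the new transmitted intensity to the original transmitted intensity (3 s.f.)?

I_new/I_old ≈ 0.279

Before rotation:
Unpolarized light through the first polarizer → I₁ = ½ I₀, now polarized at 1°.
I₂ = I₁ cos²(31° − 1°) = 0.5 I₀ · cos²(30°) = 0.375 I₀.
I₃ = I₂ cos²(90° − 31°) = 0.375 I₀ · cos²(59°) = 0.09947 I₀.
After rotation:
Unpolarized light through the first polarizer → I₁ = ½ I₀, now polarized at 1°.
I₂ = I₁ cos²(14° − 1°) = 0.5 I₀ · cos²(13°) = 0.4747 I₀.
I₃ = I₂ cos²(90° − 14°) = 0.4747 I₀ · cos²(76°) = 0.02778 I₀.
Ratio = 0.02778 / 0.09947 = 0.2793.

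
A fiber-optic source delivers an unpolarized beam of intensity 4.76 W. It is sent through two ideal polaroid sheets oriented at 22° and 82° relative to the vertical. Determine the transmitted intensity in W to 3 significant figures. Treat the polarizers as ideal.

Unpolarized light through the first polarizer → I₁ = 4.76 W/2 = 2.38 W, polarized at 22°.
I₂ = I₁ · cos²(60°) = 2.38 · 0.25 = 0.595 W.

I ≈ 0.595 W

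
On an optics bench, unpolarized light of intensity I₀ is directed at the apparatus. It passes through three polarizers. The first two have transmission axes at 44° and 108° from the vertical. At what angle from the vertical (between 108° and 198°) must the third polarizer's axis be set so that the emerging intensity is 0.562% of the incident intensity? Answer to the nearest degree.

θ ≈ 184°

Unpolarized light through the first polarizer → I₁ = ½ I₀, now polarized at 44°.
I₂ = I₁ cos²(108° − 44°) = 0.5 I₀ · cos²(64°) = 0.09608 I₀.
Need I₃/I₀ = 0.00562, so cos²(θ − 108°) = 0.00562 / 0.09608 = 0.05849.
θ − 108° = arccos(√0.05849) = 76.0°, giving θ ≈ 108 + 76.0 = 184.0°.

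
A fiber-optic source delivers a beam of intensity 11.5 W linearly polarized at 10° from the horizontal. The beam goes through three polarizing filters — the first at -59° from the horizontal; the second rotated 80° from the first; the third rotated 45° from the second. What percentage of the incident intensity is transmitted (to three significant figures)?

I₁ = 11.5 W · cos²(69°) = 1.477 W.
I₂ = I₁ · cos²(80°) = 1.477 · 0.03015 = 0.04453 W.
I₃ = I₂ · cos²(45°) = 0.04453 · 0.5 = 0.02227 W.
That is 0.1936% of the incident intensity.

≈ 0.194%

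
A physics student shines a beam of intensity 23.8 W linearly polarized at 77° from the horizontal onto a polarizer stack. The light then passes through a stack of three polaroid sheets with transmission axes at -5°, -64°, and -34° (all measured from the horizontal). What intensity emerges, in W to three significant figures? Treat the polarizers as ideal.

I₁ = 23.8 W · cos²(82°) = 0.461 W.
I₂ = I₁ · cos²(59°) = 0.461 · 0.2653 = 0.1223 W.
I₃ = I₂ · cos²(30°) = 0.1223 · 0.75 = 0.09171 W.

I ≈ 0.0917 W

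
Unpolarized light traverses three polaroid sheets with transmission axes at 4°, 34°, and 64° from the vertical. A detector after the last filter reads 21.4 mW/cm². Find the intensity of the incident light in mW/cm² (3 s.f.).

I₀ ≈ 76.1 mW/cm²

Unpolarized light through the first polarizer → I₁ = ½ I₀, now polarized at 4°.
I₂ = I₁ cos²(34° − 4°) = 0.5 I₀ · cos²(30°) = 0.375 I₀.
I₃ = I₂ cos²(64° − 34°) = 0.375 I₀ · cos²(30°) = 0.2813 I₀.
So 21.4 mW/cm² = 0.2813 I₀, giving I₀ = 21.4/0.2813 = 76.09 mW/cm².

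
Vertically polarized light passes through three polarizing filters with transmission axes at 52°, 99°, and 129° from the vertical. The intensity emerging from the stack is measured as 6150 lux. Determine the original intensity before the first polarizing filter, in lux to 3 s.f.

By Malus's law, I₁ = I₀ cos²(52° − 0°) = I₀ cos²(52°) = 0.379 I₀.
I₂ = I₁ cos²(99° − 52°) = 0.379 I₀ · cos²(47°) = 0.1763 I₀.
I₃ = I₂ cos²(129° − 99°) = 0.1763 I₀ · cos²(30°) = 0.1322 I₀.
So 6150 lux = 0.1322 I₀, giving I₀ = 6150/0.1322 = 4.651e+04 lux.

I₀ ≈ 4.65e4 lux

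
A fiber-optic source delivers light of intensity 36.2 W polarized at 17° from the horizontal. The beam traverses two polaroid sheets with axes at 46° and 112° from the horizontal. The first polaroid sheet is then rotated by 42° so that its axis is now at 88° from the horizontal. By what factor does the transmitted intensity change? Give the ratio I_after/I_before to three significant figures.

Before rotation:
I₁ = I₀ cos²(46° − 17°) = I₀ cos²(29°) = 0.765 I₀.
I₂ = I₁ cos²(112° − 46°) = 0.765 I₀ · cos²(66°) = 0.1266 I₀.
After rotation:
I₁ = I₀ cos²(88° − 17°) = I₀ cos²(71°) = 0.106 I₀.
I₂ = I₁ cos²(112° − 88°) = 0.106 I₀ · cos²(24°) = 0.08846 I₀.
Ratio = 0.08846 / 0.1266 = 0.699.

I_new/I_old ≈ 0.699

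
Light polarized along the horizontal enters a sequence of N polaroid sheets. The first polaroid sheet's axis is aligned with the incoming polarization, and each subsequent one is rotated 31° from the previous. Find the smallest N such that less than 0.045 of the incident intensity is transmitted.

N = 12

First polarizer is aligned with the polarization: full transmission.
Each further stage multiplies by cos²(31°) = 0.7347.
After N polarizers: T = 0.7347^(N−1). Require T < 0.045 ⇒ N−1 > ln(0.045)/ln(0.7347) = 10.06, so N−1 ≥ 11 and N = 12.
Check: N=12 gives T = 0.03369 < 0.045; N=11 gives T = 0.04585.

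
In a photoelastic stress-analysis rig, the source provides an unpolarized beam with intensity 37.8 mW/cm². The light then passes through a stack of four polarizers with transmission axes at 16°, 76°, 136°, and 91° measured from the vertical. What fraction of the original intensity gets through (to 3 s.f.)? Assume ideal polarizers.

I/I₀ ≈ 0.0156

Unpolarized light through the first polarizer → I₁ = 37.8 mW/cm²/2 = 18.9 mW/cm², polarized at 16°.
I₂ = I₁ · cos²(60°) = 18.9 · 0.25 = 4.725 mW/cm².
I₃ = I₂ · cos²(60°) = 4.725 · 0.25 = 1.181 mW/cm².
I₄ = I₃ · cos²(45°) = 1.181 · 0.5 = 0.5906 mW/cm².
Transmitted fraction = 0.01563.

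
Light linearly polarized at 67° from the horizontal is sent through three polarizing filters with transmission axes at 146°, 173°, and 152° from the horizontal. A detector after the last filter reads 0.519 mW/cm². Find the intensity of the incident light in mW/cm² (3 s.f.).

I₁ = I₀ cos²(146° − 67°) = I₀ cos²(79°) = 0.03641 I₀.
I₂ = I₁ cos²(173° − 146°) = 0.03641 I₀ · cos²(27°) = 0.0289 I₀.
I₃ = I₂ cos²(152° − 173°) = 0.0289 I₀ · cos²(21°) = 0.02519 I₀.
So 0.519 mW/cm² = 0.02519 I₀, giving I₀ = 0.519/0.02519 = 20.6 mW/cm².

I₀ ≈ 20.6 mW/cm²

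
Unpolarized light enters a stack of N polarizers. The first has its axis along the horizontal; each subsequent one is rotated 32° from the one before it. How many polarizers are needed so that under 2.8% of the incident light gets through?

N = 10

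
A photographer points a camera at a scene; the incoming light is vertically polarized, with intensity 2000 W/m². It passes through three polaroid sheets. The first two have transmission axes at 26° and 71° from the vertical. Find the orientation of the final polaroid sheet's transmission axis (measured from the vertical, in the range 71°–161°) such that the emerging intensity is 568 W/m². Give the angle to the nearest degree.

I₁ = I₀ cos²(26° − 0°) = I₀ cos²(26°) = 0.8078 I₀.
I₂ = I₁ cos²(71° − 26°) = 0.8078 I₀ · cos²(45°) = 0.4039 I₀.
Target fraction: 568 / 2000 W/m² = 0.284 of I₀.
Need I₃/I₀ = 0.284, so cos²(θ − 71°) = 0.284 / 0.4039 = 0.7031.
θ − 71° = arccos(√0.7031) = 33.0°, giving θ ≈ 71 + 33.0 = 104.0°.

θ ≈ 104°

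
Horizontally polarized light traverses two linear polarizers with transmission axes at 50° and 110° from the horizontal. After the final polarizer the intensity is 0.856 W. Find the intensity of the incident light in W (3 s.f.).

By Malus's law, I₁ = I₀ cos²(50° − 0°) = I₀ cos²(50°) = 0.4132 I₀.
I₂ = I₁ cos²(110° − 50°) = 0.4132 I₀ · cos²(60°) = 0.1033 I₀.
So 0.856 W = 0.1033 I₀, giving I₀ = 0.856/0.1033 = 8.287 W.

I₀ ≈ 8.29 W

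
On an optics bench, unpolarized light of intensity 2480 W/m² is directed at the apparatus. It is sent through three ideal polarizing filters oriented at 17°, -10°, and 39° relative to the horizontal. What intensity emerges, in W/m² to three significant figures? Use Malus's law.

I ≈ 424 W/m²

Unpolarized light through the first polarizer → I₁ = 2480 W/m²/2 = 1240 W/m², polarized at 17°.
I₂ = I₁ · cos²(27°) = 1240 · 0.7939 = 984.4 W/m².
I₃ = I₂ · cos²(49°) = 984.4 · 0.4304 = 423.7 W/m².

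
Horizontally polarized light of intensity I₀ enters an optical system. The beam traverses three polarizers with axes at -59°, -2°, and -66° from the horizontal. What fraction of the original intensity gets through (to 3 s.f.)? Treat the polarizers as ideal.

≈ 0.0151 I₀

I₁ = I₀ cos²(-59° − 0°) = I₀ cos²(59°) = 0.2653 I₀.
I₂ = I₁ cos²(-2° + 59°) = 0.2653 I₀ · cos²(57°) = 0.07869 I₀.
I₃ = I₂ cos²(-66° + 2°) = 0.07869 I₀ · cos²(64°) = 0.01512 I₀.
Transmitted fraction = 0.01512.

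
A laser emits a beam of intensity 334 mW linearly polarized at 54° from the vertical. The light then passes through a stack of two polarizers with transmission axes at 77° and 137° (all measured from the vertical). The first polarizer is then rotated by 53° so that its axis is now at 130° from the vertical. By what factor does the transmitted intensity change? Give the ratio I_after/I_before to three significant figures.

I_new/I_old ≈ 0.272

Before rotation:
By Malus's law, I₁ = I₀ cos²(77° − 54°) = I₀ cos²(23°) = 0.8473 I₀.
I₂ = I₁ cos²(137° − 77°) = 0.8473 I₀ · cos²(60°) = 0.2118 I₀.
After rotation:
I₁ = I₀ cos²(130° − 54°) = I₀ cos²(76°) = 0.05853 I₀.
I₂ = I₁ cos²(137° − 130°) = 0.05853 I₀ · cos²(7°) = 0.05766 I₀.
Ratio = 0.05766 / 0.2118 = 0.2722.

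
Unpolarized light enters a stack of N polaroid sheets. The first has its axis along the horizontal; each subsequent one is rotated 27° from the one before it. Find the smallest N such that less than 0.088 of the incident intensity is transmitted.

First polarizer halves the unpolarized light: factor 1/2.
Each further stage multiplies by cos²(27°) = 0.7939.
After N polarizers: T = 0.5·0.7939^(N−1). Require T < 0.088 ⇒ N−1 > ln(0.088/0.5)/ln(0.7939) = 7.53, so N−1 ≥ 8 and N = 9.
Check: N=9 gives T = 0.0789 < 0.088; N=8 gives T = 0.09938.

N = 9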